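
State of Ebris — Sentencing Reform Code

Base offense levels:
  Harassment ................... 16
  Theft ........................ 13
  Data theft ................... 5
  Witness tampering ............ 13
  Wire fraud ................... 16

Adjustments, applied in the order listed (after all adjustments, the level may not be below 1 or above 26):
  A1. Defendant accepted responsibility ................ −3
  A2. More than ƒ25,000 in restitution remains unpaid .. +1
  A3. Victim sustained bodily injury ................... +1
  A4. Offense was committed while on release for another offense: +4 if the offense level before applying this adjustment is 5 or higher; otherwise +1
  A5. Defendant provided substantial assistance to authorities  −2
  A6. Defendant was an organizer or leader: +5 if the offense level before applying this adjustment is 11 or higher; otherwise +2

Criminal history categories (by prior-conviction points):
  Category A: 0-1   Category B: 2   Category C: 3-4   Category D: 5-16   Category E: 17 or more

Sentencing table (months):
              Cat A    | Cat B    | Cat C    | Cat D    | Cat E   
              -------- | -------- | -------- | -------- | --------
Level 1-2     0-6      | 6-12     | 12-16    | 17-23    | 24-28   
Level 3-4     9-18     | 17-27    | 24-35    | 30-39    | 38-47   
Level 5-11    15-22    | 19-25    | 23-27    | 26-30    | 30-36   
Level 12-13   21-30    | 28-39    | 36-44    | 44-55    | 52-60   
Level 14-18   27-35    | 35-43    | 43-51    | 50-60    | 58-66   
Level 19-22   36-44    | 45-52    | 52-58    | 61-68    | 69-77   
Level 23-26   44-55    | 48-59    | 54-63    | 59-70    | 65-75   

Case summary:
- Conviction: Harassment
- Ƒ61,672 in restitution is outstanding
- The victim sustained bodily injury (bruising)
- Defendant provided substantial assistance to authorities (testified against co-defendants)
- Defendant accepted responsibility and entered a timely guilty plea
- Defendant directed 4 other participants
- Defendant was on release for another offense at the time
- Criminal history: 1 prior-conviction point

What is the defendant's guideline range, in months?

36-44 months

Base offense level for harassment: 16.
A1 applies: 16 − 3 = 13.
A2 applies: 13 + 1 = 14.
A3 applies: 14 + 1 = 15.
A4 applies (level before this adjustment is 15 ≥ 5, so +4): 15 + 4 = 19.
A5 applies: 19 − 2 = 17.
A6 applies (level before this adjustment is 17 ≥ 11, so +5): 17 + 5 = 22.
Final offense level: 22.
Criminal history: 1 prior point → Category A (0-1).
Level 22 falls in the 19-22 band.
Grid: Level 19-22 × Category A = 36-44 months.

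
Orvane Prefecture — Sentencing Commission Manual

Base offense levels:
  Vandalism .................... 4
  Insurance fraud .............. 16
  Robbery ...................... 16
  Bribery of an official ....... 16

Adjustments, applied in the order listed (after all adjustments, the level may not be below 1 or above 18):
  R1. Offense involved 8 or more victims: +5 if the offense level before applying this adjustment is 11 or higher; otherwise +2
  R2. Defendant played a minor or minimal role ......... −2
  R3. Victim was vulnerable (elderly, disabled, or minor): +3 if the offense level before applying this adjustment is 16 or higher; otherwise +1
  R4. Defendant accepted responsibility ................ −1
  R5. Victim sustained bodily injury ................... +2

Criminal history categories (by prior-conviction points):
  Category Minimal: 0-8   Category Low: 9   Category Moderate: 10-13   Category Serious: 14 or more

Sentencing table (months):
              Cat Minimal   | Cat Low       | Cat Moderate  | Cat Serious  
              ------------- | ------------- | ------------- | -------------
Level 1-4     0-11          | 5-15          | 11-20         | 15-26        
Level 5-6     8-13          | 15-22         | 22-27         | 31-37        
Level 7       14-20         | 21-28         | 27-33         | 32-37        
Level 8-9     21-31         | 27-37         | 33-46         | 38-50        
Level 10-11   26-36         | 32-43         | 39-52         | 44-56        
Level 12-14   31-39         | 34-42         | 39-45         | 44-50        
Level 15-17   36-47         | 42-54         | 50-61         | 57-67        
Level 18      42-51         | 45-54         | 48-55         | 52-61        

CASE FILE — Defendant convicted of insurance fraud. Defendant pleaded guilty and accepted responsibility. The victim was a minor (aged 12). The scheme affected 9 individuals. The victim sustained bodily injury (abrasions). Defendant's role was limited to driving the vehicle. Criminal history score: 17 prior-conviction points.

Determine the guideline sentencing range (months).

52-61 months

Base offense level for insurance fraud: 16.
R1 applies (level before this adjustment is 16 ≥ 11, so +5): 16 + 5 = 21.
R2 applies: 21 − 2 = 19.
R3 applies (level before this adjustment is 19 ≥ 16, so +3): 19 + 3 = 22.
R4 applies: 22 − 1 = 21.
R5 applies: 21 + 2 = 23.
Level 23 exceeds the maximum of 18; capped at 18.
Final offense level: 18.
Criminal history: 17 prior points → Category Serious (14+).
Level 18 falls in the 18 band.
Grid: Level 18 × Category Serious = 52-61 months.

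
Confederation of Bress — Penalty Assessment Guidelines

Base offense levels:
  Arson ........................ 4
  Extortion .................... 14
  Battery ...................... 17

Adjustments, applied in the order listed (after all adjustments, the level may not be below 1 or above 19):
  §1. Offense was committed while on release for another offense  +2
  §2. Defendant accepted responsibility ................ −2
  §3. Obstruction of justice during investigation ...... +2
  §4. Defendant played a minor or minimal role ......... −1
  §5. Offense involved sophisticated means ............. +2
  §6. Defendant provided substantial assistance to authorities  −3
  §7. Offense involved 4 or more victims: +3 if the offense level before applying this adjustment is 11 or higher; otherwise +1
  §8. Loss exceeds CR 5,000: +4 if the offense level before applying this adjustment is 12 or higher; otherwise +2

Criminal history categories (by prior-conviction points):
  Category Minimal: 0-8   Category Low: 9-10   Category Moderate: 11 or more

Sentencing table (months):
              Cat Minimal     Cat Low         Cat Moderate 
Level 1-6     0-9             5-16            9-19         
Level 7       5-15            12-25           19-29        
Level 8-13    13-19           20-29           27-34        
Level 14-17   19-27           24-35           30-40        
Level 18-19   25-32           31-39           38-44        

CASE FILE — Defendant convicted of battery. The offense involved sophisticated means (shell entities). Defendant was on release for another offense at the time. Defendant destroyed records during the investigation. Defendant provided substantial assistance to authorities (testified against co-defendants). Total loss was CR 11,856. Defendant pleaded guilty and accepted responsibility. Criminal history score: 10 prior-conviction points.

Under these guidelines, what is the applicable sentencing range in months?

Base offense level for battery: 17.
§1 applies: 17 + 2 = 19.
§2 applies: 19 − 2 = 17.
§3 applies: 17 + 2 = 19.
§5 applies: 19 + 2 = 21.
§6 applies: 21 − 3 = 18.
§7 does not apply.
§8 applies (level before this adjustment is 18 ≥ 12, so +4): 18 + 4 = 22.
Level 22 exceeds the maximum of 19; capped at 19.
Final offense level: 19.
Criminal history: 10 prior points → Category Low (9-10).
Level 19 falls in the 18-19 band.
Grid: Level 18-19 × Category Low = 31-39 months.

31-39 months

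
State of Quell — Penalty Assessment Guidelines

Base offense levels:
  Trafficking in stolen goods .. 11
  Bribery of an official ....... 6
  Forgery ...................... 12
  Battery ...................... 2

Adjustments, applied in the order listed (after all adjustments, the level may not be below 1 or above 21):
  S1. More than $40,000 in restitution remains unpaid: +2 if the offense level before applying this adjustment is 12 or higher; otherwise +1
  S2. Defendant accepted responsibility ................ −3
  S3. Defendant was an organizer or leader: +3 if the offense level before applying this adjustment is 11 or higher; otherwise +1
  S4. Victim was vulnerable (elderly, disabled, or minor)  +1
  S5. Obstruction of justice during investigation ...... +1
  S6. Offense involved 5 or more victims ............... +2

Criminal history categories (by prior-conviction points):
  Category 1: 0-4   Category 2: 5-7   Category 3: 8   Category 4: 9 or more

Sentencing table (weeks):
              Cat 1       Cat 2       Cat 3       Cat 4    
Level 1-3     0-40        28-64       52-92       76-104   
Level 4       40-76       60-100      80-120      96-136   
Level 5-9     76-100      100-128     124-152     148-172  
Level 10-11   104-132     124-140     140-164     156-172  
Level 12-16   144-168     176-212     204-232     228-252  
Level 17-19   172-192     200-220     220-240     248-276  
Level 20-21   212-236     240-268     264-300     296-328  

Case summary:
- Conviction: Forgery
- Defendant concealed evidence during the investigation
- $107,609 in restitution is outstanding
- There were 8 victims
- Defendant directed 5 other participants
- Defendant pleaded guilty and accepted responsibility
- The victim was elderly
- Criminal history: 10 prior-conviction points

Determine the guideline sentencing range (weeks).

248-276 weeks

Base offense level for forgery: 12.
S1 applies (level before this adjustment is 12 ≥ 12, so +2): 12 + 2 = 14.
S2 applies: 14 − 3 = 11.
S3 applies (level before this adjustment is 11 ≥ 11, so +3): 11 + 3 = 14.
S4 applies: 14 + 1 = 15.
S5 applies: 15 + 1 = 16.
S6 applies: 16 + 2 = 18.
Final offense level: 18.
Criminal history: 10 prior points → Category 4 (9+).
Level 18 falls in the 17-19 band.
Grid: Level 17-19 × Category 4 = 248-276 weeks.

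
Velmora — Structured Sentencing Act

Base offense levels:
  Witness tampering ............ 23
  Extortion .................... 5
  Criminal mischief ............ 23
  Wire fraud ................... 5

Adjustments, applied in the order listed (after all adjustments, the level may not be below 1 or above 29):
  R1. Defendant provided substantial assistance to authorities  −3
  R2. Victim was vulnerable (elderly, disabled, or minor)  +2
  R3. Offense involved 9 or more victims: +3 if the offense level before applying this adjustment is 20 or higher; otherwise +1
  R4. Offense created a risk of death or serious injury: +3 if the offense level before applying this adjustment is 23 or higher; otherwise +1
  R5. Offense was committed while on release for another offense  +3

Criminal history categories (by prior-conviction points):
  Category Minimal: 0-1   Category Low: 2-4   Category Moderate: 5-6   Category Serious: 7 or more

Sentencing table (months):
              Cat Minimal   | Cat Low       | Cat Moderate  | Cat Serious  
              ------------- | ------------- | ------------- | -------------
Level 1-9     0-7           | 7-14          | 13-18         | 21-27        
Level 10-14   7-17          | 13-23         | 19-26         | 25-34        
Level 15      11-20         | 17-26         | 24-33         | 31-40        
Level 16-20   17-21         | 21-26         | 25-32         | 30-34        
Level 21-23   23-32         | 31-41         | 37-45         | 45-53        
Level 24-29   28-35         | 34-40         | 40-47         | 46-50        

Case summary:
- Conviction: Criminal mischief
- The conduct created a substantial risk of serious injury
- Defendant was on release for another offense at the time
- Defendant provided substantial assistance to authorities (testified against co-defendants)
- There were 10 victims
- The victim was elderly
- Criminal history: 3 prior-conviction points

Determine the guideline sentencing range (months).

Base offense level for criminal mischief: 23.
R1 applies: 23 − 3 = 20.
R2 applies: 20 + 2 = 22.
R3 applies (level before this adjustment is 22 ≥ 20, so +3): 22 + 3 = 25.
R4 applies (level before this adjustment is 25 ≥ 23, so +3): 25 + 3 = 28.
R5 applies: 28 + 3 = 31.
Level 31 exceeds the maximum of 29; capped at 29.
Final offense level: 29.
Criminal history: 3 prior points → Category Low (2-4).
Level 29 falls in the 24-29 band.
Grid: Level 24-29 × Category Low = 34-40 months.

34-40 months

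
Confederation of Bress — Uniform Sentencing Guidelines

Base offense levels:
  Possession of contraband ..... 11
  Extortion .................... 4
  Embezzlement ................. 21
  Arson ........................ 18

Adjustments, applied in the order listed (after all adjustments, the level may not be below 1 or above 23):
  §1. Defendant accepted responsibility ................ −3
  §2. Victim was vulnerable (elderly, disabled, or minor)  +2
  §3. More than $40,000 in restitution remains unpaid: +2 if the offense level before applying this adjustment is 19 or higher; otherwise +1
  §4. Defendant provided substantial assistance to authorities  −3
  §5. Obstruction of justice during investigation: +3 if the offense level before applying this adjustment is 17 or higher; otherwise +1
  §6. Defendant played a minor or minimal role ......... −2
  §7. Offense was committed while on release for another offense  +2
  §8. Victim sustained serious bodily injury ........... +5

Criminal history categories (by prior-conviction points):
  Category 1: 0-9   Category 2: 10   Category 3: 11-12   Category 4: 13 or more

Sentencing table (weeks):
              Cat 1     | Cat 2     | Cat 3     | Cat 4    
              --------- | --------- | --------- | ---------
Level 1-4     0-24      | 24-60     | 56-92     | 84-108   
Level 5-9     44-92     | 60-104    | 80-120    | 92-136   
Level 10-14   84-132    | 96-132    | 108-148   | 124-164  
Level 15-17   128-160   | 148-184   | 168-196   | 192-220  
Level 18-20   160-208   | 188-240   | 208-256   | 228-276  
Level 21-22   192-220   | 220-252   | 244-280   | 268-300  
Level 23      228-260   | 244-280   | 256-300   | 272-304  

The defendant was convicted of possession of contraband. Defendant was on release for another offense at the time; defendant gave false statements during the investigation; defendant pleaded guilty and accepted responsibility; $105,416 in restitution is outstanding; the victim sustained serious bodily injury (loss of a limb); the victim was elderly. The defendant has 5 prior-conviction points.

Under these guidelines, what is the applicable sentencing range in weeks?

160-208 weeks

Base offense level for possession of contraband: 11.
§1 applies: 11 − 3 = 8.
§2 applies: 8 + 2 = 10.
§3 applies (level before this adjustment is 10 < 19, so +1): 10 + 1 = 11.
§5 applies (level before this adjustment is 11 < 17, so +1): 11 + 1 = 12.
§7 applies: 12 + 2 = 14.
§8 applies: 14 + 5 = 19.
Final offense level: 19.
Criminal history: 5 prior points → Category 1 (0-9).
Level 19 falls in the 18-20 band.
Grid: Level 18-20 × Category 1 = 160-208 weeks.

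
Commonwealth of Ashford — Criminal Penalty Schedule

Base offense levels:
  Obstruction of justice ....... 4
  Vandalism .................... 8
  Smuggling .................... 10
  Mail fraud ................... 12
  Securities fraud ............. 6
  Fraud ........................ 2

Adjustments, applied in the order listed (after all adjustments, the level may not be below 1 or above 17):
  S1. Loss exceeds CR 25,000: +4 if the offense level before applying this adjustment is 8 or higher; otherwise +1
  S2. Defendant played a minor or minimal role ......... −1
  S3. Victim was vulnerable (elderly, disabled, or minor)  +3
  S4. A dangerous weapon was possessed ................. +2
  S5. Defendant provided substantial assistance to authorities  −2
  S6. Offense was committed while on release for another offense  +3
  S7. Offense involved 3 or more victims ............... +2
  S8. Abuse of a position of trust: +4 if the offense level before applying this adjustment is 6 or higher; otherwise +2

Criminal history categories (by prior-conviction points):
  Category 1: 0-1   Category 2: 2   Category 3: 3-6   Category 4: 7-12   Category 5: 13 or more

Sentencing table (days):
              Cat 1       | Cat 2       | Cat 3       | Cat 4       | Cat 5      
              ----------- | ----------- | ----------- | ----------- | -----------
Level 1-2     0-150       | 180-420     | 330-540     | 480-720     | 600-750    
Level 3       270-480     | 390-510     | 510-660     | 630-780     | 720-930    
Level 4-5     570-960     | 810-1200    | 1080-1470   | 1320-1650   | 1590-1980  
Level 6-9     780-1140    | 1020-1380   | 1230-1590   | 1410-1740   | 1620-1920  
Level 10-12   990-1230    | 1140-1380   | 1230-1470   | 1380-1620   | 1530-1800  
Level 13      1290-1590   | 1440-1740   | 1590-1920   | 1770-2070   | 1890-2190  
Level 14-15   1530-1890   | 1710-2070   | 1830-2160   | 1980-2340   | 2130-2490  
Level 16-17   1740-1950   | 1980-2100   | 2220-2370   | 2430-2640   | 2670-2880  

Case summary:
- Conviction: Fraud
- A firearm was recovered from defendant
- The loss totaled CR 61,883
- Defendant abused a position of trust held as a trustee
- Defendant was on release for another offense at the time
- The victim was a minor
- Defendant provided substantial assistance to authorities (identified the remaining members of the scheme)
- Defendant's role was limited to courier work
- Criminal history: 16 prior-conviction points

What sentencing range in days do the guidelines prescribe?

Base offense level for fraud: 2.
S1 applies (level before this adjustment is 2 < 8, so +1): 2 + 1 = 3.
S2 applies: 3 − 1 = 2.
S3 applies: 2 + 3 = 5.
S4 applies: 5 + 2 = 7.
S5 applies: 7 − 2 = 5.
S6 applies: 5 + 3 = 8.
S7 does not apply.
S8 applies (level before this adjustment is 8 ≥ 6, so +4): 8 + 4 = 12.
Final offense level: 12.
Criminal history: 16 prior points → Category 5 (13+).
Level 12 falls in the 10-12 band.
Grid: Level 10-12 × Category 5 = 1530-1800 days.

1530-1800 days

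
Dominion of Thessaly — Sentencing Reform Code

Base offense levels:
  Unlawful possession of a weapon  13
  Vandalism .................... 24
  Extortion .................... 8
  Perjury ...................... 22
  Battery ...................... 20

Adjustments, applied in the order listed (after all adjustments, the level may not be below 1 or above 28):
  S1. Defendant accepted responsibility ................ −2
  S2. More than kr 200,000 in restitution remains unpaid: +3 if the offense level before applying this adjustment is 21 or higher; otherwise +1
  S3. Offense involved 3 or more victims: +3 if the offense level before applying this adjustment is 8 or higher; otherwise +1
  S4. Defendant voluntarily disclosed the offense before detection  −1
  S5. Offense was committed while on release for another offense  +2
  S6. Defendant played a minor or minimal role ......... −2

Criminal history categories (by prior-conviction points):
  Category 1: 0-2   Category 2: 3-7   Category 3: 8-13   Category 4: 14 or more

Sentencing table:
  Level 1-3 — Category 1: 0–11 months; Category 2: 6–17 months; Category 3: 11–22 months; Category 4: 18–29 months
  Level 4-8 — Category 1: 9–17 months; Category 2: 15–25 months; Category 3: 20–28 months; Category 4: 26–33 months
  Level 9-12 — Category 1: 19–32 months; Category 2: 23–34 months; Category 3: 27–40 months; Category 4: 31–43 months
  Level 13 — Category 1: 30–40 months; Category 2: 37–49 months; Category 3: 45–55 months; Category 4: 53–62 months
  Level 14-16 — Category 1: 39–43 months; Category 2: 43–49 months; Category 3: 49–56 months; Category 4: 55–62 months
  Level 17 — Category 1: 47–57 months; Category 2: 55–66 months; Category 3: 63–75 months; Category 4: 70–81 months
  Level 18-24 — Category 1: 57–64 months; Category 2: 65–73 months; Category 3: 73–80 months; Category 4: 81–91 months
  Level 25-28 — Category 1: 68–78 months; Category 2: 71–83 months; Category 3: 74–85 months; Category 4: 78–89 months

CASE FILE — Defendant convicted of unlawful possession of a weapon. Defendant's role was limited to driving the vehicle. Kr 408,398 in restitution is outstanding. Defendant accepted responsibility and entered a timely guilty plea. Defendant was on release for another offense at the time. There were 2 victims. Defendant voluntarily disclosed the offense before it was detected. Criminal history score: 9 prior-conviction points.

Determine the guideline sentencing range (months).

Base offense level for unlawful possession of a weapon: 13.
S1 applies: 13 − 2 = 11.
S2 applies (level before this adjustment is 11 < 21, so +1): 11 + 1 = 12.
S4 applies: 12 − 1 = 11.
S5 applies: 11 + 2 = 13.
S6 applies: 13 − 2 = 11.
Final offense level: 11.
Criminal history: 9 prior points → Category 3 (8-13).
Level 11 falls in the 9-12 band.
Grid: Level 9-12 × Category 3 = 27-40 months.

27-40 months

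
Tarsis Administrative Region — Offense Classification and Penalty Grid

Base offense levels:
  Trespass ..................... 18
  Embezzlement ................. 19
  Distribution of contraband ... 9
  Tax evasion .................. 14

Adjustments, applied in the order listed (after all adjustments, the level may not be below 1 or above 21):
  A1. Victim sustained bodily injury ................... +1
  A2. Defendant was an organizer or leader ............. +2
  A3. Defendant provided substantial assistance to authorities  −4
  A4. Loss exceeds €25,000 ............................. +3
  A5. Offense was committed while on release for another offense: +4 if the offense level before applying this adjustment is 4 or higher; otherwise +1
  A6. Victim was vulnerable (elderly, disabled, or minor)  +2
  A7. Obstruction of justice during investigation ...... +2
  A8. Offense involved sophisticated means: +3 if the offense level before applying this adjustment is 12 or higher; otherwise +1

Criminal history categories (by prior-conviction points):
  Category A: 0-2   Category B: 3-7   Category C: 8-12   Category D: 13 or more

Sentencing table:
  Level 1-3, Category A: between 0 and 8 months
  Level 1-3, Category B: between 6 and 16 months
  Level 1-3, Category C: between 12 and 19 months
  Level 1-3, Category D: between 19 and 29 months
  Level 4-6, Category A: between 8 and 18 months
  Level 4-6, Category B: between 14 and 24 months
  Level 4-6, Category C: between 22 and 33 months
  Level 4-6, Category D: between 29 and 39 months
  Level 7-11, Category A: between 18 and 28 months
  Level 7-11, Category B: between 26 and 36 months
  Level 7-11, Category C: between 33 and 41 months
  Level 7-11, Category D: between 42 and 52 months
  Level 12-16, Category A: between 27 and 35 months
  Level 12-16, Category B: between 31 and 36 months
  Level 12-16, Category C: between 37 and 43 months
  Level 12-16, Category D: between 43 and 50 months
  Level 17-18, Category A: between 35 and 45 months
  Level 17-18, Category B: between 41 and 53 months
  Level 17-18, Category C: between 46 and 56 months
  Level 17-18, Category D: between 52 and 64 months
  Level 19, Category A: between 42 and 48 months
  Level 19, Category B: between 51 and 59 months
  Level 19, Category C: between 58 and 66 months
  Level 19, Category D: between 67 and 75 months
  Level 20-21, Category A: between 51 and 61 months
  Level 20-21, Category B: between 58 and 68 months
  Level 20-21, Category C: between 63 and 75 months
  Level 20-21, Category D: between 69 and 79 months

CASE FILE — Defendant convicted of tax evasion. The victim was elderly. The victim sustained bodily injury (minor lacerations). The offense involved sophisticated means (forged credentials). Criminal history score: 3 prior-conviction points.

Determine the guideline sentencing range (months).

Base offense level for tax evasion: 14.
A1 applies: 14 + 1 = 15.
A2 does not apply.
A4 does not apply.
A5 does not apply.
A6 applies: 15 + 2 = 17.
A8 applies (level before this adjustment is 17 ≥ 12, so +3): 17 + 3 = 20.
Final offense level: 20.
Criminal history: 3 prior points → Category B (3-7).
Level 20 falls in the 20-21 band.
Grid: Level 20-21 × Category B = 58-68 months.

58-68 months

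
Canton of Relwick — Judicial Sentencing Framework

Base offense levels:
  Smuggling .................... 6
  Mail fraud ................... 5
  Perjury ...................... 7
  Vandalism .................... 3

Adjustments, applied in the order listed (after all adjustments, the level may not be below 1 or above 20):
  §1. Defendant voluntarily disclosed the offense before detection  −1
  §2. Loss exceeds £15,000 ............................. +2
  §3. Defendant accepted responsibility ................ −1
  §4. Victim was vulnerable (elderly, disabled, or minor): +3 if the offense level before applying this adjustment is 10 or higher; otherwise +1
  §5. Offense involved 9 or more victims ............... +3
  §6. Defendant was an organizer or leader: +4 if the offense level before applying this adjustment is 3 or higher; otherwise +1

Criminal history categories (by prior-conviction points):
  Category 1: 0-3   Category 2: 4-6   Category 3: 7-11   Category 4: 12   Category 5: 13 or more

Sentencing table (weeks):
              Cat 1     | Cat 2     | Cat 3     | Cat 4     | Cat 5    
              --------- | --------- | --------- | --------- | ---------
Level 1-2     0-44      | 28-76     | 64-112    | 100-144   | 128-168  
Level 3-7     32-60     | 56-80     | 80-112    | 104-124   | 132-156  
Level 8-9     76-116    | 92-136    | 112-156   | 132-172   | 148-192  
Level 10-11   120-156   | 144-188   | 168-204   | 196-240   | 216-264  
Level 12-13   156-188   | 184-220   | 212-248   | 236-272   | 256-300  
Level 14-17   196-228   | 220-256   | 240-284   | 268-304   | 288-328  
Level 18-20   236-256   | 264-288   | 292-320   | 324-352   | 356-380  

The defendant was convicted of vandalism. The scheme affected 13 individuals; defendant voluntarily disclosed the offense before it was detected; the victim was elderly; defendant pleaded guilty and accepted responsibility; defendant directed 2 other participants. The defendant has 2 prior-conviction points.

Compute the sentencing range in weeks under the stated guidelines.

Base offense level for vandalism: 3.
§1 applies: 3 − 1 = 2.
§2 does not apply.
§3 applies: 2 − 1 = 1.
§4 applies (level before this adjustment is 1 < 10, so +1): 1 + 1 = 2.
§5 applies: 2 + 3 = 5.
§6 applies (level before this adjustment is 5 ≥ 3, so +4): 5 + 4 = 9.
Final offense level: 9.
Criminal history: 2 prior points → Category 1 (0-3).
Level 9 falls in the 8-9 band.
Grid: Level 8-9 × Category 1 = 76-116 weeks.

76-116 weeks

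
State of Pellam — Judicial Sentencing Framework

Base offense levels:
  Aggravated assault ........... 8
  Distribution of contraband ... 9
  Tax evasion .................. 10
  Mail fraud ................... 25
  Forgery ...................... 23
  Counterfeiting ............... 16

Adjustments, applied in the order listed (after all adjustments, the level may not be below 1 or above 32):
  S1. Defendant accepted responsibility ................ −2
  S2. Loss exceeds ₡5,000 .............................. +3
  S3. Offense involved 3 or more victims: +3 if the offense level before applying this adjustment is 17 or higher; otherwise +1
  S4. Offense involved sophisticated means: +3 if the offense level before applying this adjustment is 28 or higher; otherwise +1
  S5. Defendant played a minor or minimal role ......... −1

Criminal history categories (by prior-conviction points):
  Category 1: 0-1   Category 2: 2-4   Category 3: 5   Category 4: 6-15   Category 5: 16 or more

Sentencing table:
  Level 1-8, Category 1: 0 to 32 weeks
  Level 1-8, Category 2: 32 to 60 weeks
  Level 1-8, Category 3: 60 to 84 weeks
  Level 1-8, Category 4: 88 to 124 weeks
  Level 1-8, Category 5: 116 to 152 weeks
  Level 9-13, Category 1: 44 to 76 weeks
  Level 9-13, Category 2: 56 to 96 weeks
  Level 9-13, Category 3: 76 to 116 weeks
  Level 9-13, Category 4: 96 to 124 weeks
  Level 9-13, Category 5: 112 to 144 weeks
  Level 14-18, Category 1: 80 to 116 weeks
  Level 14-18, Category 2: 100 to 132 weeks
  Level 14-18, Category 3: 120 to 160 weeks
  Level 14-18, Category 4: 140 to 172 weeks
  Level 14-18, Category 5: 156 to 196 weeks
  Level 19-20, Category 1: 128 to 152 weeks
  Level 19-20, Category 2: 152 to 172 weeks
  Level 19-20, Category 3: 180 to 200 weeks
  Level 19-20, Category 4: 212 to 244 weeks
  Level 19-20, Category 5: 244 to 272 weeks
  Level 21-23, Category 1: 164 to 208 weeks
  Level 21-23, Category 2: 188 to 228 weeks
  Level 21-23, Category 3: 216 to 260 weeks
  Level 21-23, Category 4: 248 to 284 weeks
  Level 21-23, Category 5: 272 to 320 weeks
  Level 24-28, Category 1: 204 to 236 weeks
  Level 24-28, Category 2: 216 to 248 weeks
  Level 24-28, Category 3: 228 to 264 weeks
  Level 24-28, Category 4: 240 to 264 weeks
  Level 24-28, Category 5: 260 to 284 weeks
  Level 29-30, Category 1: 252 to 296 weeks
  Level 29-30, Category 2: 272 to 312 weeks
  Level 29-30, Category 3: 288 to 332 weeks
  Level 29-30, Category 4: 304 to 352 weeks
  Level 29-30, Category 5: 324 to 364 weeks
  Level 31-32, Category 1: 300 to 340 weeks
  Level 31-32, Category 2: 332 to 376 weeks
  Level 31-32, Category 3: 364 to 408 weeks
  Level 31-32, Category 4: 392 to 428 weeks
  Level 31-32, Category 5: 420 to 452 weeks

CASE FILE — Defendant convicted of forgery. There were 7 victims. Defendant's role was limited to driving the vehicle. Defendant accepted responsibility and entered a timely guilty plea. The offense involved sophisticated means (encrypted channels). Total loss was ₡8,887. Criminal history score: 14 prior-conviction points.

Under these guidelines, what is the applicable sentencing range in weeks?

Base offense level for forgery: 23.
S1 applies: 23 − 2 = 21.
S2 applies: 21 + 3 = 24.
S3 applies (level before this adjustment is 24 ≥ 17, so +3): 24 + 3 = 27.
S4 applies (level before this adjustment is 27 < 28, so +1): 27 + 1 = 28.
S5 applies: 28 − 1 = 27.
Final offense level: 27.
Criminal history: 14 prior points → Category 4 (6-15).
Level 27 falls in the 24-28 band.
Grid: Level 24-28 × Category 4 = 240-264 weeks.

240-264 weeks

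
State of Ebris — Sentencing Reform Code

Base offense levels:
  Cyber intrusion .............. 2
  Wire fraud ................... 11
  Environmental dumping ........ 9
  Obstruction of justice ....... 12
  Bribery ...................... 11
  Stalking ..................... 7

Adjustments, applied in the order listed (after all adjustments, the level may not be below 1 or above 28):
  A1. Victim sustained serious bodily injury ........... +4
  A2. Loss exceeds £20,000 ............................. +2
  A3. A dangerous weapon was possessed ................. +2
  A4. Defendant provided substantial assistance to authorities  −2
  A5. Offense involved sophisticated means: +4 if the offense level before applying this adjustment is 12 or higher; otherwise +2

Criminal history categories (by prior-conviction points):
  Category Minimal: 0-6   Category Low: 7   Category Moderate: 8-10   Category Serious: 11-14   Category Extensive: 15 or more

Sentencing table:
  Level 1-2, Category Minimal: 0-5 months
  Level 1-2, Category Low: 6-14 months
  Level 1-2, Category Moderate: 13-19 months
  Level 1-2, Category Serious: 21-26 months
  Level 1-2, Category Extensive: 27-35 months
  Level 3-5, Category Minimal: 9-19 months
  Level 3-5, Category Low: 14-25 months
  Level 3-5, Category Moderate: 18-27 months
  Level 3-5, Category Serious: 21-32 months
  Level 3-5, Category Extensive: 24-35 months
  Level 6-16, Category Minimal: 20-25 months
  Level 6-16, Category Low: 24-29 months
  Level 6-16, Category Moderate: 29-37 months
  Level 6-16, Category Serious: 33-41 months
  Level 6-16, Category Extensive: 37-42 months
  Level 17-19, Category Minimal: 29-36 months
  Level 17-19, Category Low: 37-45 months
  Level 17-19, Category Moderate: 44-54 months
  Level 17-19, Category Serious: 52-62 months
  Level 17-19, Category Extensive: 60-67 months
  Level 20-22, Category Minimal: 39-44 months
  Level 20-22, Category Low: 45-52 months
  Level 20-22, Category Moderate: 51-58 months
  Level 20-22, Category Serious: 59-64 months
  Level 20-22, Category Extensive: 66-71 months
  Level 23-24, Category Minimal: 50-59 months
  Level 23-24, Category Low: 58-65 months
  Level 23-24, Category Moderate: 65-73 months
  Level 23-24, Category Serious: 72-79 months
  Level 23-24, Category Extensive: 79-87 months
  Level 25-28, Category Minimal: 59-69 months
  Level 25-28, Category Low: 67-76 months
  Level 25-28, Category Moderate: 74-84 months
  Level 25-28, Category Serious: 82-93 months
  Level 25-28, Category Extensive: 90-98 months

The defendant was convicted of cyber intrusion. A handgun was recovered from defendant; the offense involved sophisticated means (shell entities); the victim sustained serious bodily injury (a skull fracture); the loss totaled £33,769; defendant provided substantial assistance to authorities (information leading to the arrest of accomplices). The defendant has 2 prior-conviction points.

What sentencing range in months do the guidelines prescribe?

Base offense level for cyber intrusion: 2.
A1 applies: 2 + 4 = 6.
A2 applies: 6 + 2 = 8.
A3 applies: 8 + 2 = 10.
A4 applies: 10 − 2 = 8.
A5 applies (level before this adjustment is 8 < 12, so +2): 8 + 2 = 10.
Final offense level: 10.
Criminal history: 2 prior points → Category Minimal (0-6).
Level 10 falls in the 6-16 band.
Grid: Level 6-16 × Category Minimal = 20-25 months.

20-25 months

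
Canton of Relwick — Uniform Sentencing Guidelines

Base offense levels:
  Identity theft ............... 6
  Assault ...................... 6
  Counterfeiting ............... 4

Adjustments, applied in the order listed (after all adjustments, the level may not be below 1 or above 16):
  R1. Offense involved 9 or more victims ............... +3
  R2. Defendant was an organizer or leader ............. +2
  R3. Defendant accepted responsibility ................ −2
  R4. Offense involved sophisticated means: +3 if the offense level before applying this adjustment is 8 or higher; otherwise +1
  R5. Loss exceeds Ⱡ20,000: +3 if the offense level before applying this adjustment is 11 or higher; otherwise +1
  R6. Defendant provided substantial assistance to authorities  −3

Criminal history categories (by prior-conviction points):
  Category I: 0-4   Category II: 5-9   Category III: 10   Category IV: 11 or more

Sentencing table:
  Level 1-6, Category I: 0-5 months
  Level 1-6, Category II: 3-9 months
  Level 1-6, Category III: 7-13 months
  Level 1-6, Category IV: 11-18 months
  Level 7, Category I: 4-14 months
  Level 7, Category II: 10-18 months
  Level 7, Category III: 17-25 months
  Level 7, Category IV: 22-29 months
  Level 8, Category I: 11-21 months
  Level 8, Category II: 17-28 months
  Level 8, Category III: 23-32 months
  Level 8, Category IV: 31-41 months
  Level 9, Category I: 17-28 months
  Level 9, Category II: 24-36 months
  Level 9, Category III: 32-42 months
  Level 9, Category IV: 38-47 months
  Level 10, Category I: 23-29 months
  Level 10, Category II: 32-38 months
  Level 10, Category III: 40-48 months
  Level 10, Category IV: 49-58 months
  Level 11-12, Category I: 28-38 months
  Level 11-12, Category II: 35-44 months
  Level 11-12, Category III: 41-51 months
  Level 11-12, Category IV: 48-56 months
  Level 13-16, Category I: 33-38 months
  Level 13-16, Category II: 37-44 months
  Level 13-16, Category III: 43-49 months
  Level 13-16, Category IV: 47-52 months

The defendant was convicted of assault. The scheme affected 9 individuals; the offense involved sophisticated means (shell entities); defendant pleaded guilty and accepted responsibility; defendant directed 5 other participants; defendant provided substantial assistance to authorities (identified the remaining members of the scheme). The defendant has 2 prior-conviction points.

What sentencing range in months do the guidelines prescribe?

17-28 months

Base offense level for assault: 6.
R1 applies: 6 + 3 = 9.
R2 applies: 9 + 2 = 11.
R3 applies: 11 − 2 = 9.
R4 applies (level before this adjustment is 9 ≥ 8, so +3): 9 + 3 = 12.
R6 applies: 12 − 3 = 9.
Final offense level: 9.
Criminal history: 2 prior points → Category I (0-4).
Level 9 falls in the 9 band.
Grid: Level 9 × Category I = 17-28 months.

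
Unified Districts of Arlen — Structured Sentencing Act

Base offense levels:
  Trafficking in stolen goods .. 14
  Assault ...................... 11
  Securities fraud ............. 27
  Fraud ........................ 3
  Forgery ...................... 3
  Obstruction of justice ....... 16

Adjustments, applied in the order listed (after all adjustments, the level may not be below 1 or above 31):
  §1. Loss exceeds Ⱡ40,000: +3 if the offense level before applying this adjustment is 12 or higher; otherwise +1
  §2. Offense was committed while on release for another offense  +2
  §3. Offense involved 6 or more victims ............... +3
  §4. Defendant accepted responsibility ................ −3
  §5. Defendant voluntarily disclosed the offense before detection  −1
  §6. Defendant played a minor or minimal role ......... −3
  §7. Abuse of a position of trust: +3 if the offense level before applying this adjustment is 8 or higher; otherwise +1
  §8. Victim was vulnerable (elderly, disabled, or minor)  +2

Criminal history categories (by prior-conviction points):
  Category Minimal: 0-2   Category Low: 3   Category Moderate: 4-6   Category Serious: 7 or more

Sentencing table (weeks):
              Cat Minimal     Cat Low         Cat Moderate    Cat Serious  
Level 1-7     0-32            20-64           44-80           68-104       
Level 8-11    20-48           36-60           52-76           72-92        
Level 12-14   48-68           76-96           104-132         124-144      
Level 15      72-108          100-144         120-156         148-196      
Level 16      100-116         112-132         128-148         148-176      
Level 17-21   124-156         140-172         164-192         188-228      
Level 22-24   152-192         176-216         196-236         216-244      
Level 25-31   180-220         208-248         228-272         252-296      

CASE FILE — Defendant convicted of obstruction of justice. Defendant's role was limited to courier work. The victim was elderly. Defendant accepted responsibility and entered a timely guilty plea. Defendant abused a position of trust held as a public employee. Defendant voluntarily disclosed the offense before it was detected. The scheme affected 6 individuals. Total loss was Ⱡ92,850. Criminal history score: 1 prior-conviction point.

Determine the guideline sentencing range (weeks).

Base offense level for obstruction of justice: 16.
§1 applies (level before this adjustment is 16 ≥ 12, so +3): 16 + 3 = 19.
§2 does not apply.
§3 applies: 19 + 3 = 22.
§4 applies: 22 − 3 = 19.
§5 applies: 19 − 1 = 18.
§6 applies: 18 − 3 = 15.
§7 applies (level before this adjustment is 15 ≥ 8, so +3): 15 + 3 = 18.
§8 applies: 18 + 2 = 20.
Final offense level: 20.
Criminal history: 1 prior point → Category Minimal (0-2).
Level 20 falls in the 17-21 band.
Grid: Level 17-21 × Category Minimal = 124-156 weeks.

124-156 weeks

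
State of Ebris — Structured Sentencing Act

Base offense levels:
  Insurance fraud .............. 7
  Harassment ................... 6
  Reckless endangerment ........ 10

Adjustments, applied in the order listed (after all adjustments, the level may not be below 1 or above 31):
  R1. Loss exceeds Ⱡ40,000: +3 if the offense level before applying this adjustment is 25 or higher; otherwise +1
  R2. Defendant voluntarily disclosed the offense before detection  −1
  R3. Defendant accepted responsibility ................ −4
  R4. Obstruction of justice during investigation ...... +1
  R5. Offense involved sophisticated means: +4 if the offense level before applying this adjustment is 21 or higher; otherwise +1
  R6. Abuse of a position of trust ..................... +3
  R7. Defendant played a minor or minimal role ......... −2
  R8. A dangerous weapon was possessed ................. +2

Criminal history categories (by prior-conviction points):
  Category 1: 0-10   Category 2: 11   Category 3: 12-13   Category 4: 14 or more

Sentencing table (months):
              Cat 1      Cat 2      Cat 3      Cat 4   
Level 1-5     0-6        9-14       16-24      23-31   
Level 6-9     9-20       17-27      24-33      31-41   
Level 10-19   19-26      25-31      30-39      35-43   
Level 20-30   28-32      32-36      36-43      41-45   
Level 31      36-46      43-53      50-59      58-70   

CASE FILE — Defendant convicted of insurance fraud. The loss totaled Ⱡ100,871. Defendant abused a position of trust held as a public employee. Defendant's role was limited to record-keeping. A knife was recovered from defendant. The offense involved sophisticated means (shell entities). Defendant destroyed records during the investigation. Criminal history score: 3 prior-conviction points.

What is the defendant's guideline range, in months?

19-26 months

Base offense level for insurance fraud: 7.
R1 applies (level before this adjustment is 7 < 25, so +1): 7 + 1 = 8.
R2 does not apply.
R3 does not apply.
R4 applies: 8 + 1 = 9.
R5 applies (level before this adjustment is 9 < 21, so +1): 9 + 1 = 10.
R6 applies: 10 + 3 = 13.
R7 applies: 13 − 2 = 11.
R8 applies: 11 + 2 = 13.
Final offense level: 13.
Criminal history: 3 prior points → Category 1 (0-10).
Level 13 falls in the 10-19 band.
Grid: Level 10-19 × Category 1 = 19-26 months.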